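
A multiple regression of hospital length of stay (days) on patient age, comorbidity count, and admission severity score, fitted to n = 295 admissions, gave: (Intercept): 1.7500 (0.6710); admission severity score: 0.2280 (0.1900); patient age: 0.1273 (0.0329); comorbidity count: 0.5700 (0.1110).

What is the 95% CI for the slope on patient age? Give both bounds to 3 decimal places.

Read off: b = 0.1273, SE = 0.0329 for patient age.
df = n − k − 1 = 295 − 3 − 1 = 291.
t* = t_{0.025, 291} = 1.96815.
Margin = t* × SE = 1.96815 × 0.0329 = 0.06475.
CI: 0.1273 ± 0.06475 → (0.063, 0.192).

(0.063, 0.192)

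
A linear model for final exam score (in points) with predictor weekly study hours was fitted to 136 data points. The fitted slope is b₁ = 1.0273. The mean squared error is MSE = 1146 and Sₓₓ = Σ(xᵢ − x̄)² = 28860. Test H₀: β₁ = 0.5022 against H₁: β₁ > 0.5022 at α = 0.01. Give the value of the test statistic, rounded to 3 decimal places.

SE(b₁) = √(MSE/Sₓₓ) = √(1146/28860) = 0.199271.
t = (1.0273 − 0.5022) / 0.199271 = 2.635.
df = n − 2 = 134.
One-sided p ≈ 0.0047, which is < 0.01, so reject H₀.
There is evidence that the true slope on weekly study hours exceeds 0.5022 points per unit.

t = 2.635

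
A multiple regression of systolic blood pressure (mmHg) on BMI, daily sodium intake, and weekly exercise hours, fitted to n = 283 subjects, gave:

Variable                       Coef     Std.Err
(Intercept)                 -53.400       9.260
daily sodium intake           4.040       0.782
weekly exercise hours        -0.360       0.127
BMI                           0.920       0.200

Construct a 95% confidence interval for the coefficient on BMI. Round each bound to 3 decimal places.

Read off: b = 0.920, SE = 0.200 for BMI.
df = n − k − 1 = 283 − 3 − 1 = 279.
t* = t_{0.025, 279} = 1.968503.
Margin = t* × SE = 1.968503 × 0.200 = 0.39370.
CI: 0.920 ± 0.39370 → (0.526, 1.314).

(0.526, 1.314)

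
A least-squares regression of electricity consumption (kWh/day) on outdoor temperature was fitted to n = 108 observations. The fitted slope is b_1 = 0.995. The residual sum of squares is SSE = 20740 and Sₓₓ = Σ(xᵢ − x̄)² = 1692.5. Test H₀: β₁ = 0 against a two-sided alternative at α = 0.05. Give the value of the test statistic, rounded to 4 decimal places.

MSE = SSE/(n − 2) = 20740/106 = 195.66.
SE(b_1) = √(MSE/Sₓₓ) = √(195.66/1692.5) = 0.340006.
t = 0.995 / 0.340006 = 2.9264.
df = n − 2 = 106.
Two-sided p ≈ 0.0042, which is < 0.05, so reject H₀.
There is evidence that outdoor temperature is associated with electricity consumption.

t = 2.9264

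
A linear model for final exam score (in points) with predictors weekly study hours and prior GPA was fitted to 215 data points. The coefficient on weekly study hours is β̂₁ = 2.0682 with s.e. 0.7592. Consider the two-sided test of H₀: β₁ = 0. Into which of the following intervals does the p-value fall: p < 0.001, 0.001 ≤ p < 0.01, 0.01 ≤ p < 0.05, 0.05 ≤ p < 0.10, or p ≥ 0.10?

t = 2.0682 / 0.7592 = 2.724.
df = n − k − 1 = 215 − 2 − 1 = 212.
Two-sided p = 2·P(T_{212} > |t|) ≈ 0.0070.
So 0.001 ≤ p < 0.01.

0.001 ≤ p < 0.01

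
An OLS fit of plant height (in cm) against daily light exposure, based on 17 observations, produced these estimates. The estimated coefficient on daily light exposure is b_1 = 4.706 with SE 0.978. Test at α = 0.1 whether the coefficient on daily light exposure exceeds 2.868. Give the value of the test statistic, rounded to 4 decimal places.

t = 1.8793

H₀: β₁ = 2.868 vs H₁: β₁ > 2.868.
t = (b_1 − β₁⁰)/SE = (4.706 − 2.868) / 0.978 = 1.8793.
df = n − 2 = 17 − 2 = 15.
One-sided p ≈ 0.0399, which is < 0.1, so reject H₀.
There is evidence that the true slope on daily light exposure exceeds 2.868 cm per unit.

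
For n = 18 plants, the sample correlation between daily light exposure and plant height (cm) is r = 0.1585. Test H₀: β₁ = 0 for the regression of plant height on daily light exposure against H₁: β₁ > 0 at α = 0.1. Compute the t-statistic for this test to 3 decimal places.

t = r·√(n − 2)/√(1 − r²) = 0.1585·√16/√0.974878 = 0.642.
df = n − 2 = 16.
One-sided p ≈ 0.2649, which is ≥ 0.1, so fail to reject H₀.
The data do not give significant evidence of a linear association between daily light exposure and plant height.

t = 0.642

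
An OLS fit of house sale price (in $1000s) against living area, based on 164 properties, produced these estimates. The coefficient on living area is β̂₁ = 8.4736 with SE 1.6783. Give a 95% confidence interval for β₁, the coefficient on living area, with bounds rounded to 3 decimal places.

(5.159, 11.788)

df = n − 2 = 164 − 2 = 162.
t* = t_{0.025, 162} = 1.974716.
Margin = t* × SE = 1.974716 × 1.6783 = 3.31417.
CI: 8.4736 ± 3.31417 → (5.159, 11.788).
With 95% confidence, each one-unit increase in living area is associated with a change of between 5.159 and 11.788 $1000s in house sale price.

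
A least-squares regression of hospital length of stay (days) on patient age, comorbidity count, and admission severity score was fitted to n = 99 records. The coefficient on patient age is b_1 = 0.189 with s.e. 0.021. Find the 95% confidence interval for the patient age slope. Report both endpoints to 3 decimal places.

(0.147, 0.231)

df = n − k − 1 = 99 − 3 − 1 = 95.
t* = t_{0.025, 95} = 1.985251.
Margin = t* × SE = 1.985251 × 0.021 = 0.04169.
CI: 0.189 ± 0.04169 → (0.147, 0.231).
With 95% confidence, each one-unit increase in patient age is associated with a change of between 0.147 and 0.231 days in hospital length of stay, holding the other predictors fixed.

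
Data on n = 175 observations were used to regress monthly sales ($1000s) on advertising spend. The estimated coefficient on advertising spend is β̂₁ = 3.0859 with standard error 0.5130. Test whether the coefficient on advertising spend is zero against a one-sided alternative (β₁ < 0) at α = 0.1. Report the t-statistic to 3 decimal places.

H₀: β₁ = 0 vs H₁: β₁ < 0.
t = (β̂₁ − β₁⁰)/SE = 3.0859 / 0.5130 = 6.015.
df = n − 2 = 175 − 2 = 173.
One-sided p ≈ 1.0000, which is ≥ 0.1, so fail to reject H₀.
The data do not give significant evidence that the true slope on advertising spend is negative.

t = 6.015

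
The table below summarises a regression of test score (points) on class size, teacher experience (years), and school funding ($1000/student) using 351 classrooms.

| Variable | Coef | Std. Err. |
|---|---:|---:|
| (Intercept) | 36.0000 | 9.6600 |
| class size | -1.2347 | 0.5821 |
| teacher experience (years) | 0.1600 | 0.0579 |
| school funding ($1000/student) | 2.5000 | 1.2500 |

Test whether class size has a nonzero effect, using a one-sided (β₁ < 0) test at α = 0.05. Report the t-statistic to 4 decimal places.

Read off: b = -1.2347, SE = 0.5821 for class size.
H₀: β₁ = 0 vs H₁: β₁ < 0.
t = -1.2347 / 0.5821 = -2.1211.
df = n − k − 1 = 351 − 3 − 1 = 347.
One-sided p ≈ 0.0173, which is < 0.05, so reject H₀.
There is evidence that the true slope on class size is negative, holding the other predictors fixed.

t = -2.1211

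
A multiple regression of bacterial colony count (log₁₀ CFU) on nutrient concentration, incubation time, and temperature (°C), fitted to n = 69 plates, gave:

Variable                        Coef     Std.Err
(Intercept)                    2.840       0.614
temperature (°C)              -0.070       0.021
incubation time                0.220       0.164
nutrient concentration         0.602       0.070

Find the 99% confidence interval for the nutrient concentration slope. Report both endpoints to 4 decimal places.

Read off: b = 0.602, SE = 0.070 for nutrient concentration.
df = n − k − 1 = 69 − 3 − 1 = 65.
t* = t_{0.005, 65} = 2.653604.
Margin = t* × SE = 2.653604 × 0.070 = 0.185752.
CI: 0.602 ± 0.185752 → (0.4162, 0.7878).

(0.4162, 0.7878)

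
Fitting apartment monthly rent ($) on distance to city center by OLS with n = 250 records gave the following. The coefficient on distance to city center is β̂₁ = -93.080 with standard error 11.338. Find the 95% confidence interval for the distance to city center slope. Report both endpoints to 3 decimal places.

df = n − 2 = 250 − 2 = 248.
t* = t_{0.025, 248} = 1.969576.
Margin = t* × SE = 1.969576 × 11.338 = 22.33105.
CI: -93.080 ± 22.33105 → (-115.411, -70.749).
With 95% confidence, each one-unit increase in distance to city center is associated with a change of between -115.411 and -70.749 $ in apartment monthly rent.

(-115.411, -70.749)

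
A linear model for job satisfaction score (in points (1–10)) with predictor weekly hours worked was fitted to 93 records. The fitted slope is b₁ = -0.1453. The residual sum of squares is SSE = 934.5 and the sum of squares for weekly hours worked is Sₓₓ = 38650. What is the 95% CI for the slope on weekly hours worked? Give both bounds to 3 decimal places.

MSE = SSE/(n − 2) = 934.5/91 = 10.2692.
SE(b₁) = √(MSE/Sₓₓ) = √(10.2692/38650) = 0.0163002.
df = n − 2 = 91.
t* = t_{0.025, 91} = 1.986377.
Margin = t* × SE = 1.986377 × 0.0163002 = 0.03238.
CI: -0.1453 ± 0.03238 → (-0.178, -0.113).
With 95% confidence, each one-unit increase in weekly hours worked is associated with a change of between -0.178 and -0.113 points (1–10) in job satisfaction score.

(-0.178, -0.113)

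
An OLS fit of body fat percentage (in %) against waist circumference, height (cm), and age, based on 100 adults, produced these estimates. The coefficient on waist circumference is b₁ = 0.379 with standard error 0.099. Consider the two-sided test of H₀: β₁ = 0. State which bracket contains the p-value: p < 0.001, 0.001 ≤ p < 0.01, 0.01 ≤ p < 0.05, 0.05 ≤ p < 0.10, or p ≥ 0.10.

p < 0.001

t = 0.379 / 0.099 = 3.828.
df = n − k − 1 = 100 − 3 − 1 = 96.
Two-sided p = 2·P(T_{96} > |t|) ≈ 0.0002.
So p < 0.001.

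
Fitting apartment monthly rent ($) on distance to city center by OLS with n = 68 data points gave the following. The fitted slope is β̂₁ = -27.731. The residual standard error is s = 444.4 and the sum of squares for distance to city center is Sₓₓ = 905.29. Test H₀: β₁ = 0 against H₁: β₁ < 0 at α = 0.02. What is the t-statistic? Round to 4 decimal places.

t = -1.8775

SE(β̂₁) = s/√Sₓₓ = 444.4/√905.29 = 14.77.
t = -27.731 / 14.77 = -1.8775.
df = n − 2 = 66.
One-sided p ≈ 0.0324, which is ≥ 0.02, so fail to reject H₀.
The data do not give significant evidence that the true slope on distance to city center is negative.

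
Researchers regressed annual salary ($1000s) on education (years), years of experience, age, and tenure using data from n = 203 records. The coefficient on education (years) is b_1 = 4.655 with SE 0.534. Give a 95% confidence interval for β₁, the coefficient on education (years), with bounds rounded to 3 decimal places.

(3.602, 5.708)

df = n − k − 1 = 203 − 4 − 1 = 198.
t* = t_{0.025, 198} = 1.972017.
Margin = t* × SE = 1.972017 × 0.534 = 1.05306.
CI: 4.655 ± 1.05306 → (3.602, 5.708).
With 95% confidence, each one-unit increase in education (years) is associated with a change of between 3.602 and 5.708 $1000s in annual salary, holding the other predictors fixed.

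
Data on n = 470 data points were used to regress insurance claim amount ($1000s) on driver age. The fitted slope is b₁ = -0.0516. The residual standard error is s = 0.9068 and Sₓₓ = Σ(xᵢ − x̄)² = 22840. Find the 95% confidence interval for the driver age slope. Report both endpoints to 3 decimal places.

(-0.063, -0.040)

SE(b₁) = s/√Sₓₓ = 0.9068/√22840 = 0.00600017.
df = n − 2 = 468.
t* = t_{0.025, 468} = 1.965046.
Margin = t* × SE = 1.965046 × 0.00600017 = 0.01179.
CI: -0.0516 ± 0.01179 → (-0.063, -0.040).
With 95% confidence, each one-unit increase in driver age is associated with a change of between -0.063 and -0.040 $1000s in insurance claim amount.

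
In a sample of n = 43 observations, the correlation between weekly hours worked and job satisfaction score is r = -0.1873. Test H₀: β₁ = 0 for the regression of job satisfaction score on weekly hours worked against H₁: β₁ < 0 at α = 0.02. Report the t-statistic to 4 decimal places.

t = -1.2209

t = r·√(n − 2)/√(1 − r²) = -0.1873·√41/√0.964919 = -1.2209.
df = n − 2 = 41.
One-sided p ≈ 0.1145, which is ≥ 0.02, so fail to reject H₀.
The data do not give significant evidence of a linear association between weekly hours worked and job satisfaction score.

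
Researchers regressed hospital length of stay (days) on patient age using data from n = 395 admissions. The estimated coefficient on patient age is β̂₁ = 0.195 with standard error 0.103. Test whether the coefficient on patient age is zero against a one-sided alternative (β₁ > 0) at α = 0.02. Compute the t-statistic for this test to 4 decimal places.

H₀: β₁ = 0 vs H₁: β₁ > 0.
t = (β̂₁ − β₁⁰)/SE = 0.195 / 0.103 = 1.8932.
df = n − 2 = 395 − 2 = 393.
One-sided p ≈ 0.0295, which is ≥ 0.02, so fail to reject H₀.
The data do not give significant evidence that the true slope on patient age is positive.

t = 1.8932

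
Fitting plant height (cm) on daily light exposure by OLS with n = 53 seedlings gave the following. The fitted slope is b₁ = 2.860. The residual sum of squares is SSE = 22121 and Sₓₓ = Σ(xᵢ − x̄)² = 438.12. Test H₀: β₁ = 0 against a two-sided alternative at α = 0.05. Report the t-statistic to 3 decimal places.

MSE = SSE/(n − 2) = 22121/51 = 433.745.
SE(b₁) = √(MSE/Sₓₓ) = √(433.745/438.12) = 0.994995.
t = 2.860 / 0.994995 = 2.874.
df = n − 2 = 51.
Two-sided p ≈ 0.0059, which is < 0.05, so reject H₀.
There is evidence that daily light exposure is associated with plant height.

t = 2.874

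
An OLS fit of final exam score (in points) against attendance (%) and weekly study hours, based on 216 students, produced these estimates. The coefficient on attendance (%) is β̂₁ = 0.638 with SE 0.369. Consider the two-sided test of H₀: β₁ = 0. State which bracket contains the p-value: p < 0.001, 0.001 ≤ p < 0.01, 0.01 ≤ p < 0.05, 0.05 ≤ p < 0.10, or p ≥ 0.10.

t = 0.638 / 0.369 = 1.729.
df = n − k − 1 = 216 − 2 − 1 = 213.
Two-sided p = 2·P(T_{213} > |t|) ≈ 0.0853.
So 0.05 ≤ p < 0.10.

0.05 ≤ p < 0.10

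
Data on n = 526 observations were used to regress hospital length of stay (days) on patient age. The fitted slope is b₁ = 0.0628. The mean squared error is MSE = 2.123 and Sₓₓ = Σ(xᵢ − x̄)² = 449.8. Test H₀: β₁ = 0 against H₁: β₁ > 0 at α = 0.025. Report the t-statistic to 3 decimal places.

SE(b₁) = √(MSE/Sₓₓ) = √(2.123/449.8) = 0.0687014.
t = 0.0628 / 0.0687014 = 0.914.
df = n − 2 = 524.
One-sided p ≈ 0.1805, which is ≥ 0.025, so fail to reject H₀.
The data do not give significant evidence that the true slope on patient age is positive.

t = 0.914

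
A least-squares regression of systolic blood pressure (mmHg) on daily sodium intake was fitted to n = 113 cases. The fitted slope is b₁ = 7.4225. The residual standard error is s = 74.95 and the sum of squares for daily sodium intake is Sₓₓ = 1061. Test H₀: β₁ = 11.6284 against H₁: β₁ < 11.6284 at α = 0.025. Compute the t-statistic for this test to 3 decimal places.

t = -1.828

SE(b₁) = s/√Sₓₓ = 74.95/√1061 = 2.30099.
t = (7.4225 − 11.6284) / 2.30099 = -1.828.
df = n − 2 = 111.
One-sided p ≈ 0.0351, which is ≥ 0.025, so fail to reject H₀.
The data do not give significant evidence that the true slope on daily sodium intake is below 11.6284 mmHg per unit.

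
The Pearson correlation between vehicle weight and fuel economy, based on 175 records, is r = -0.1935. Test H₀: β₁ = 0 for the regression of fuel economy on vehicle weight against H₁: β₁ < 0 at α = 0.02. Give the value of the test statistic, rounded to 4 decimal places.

t = r·√(n − 2)/√(1 − r²) = -0.1935·√173/√0.962558 = -2.5941.
df = n − 2 = 173.
One-sided p ≈ 0.0051, which is < 0.02, so reject H₀.
There is evidence of a linear association between vehicle weight and fuel economy.

t = -2.5941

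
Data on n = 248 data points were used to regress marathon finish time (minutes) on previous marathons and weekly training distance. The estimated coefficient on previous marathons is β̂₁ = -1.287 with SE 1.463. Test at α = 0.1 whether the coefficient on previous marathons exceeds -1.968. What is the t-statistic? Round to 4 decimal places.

H₀: β₁ = -1.968 vs H₁: β₁ > -1.968.
t = (β̂₁ − β₁⁰)/SE = (-1.287 − (-1.968)) / 1.463 = 0.4655.
df = n − k − 1 = 248 − 2 − 1 = 245.
One-sided p ≈ 0.3210, which is ≥ 0.1, so fail to reject H₀.
The data do not give significant evidence that the true slope on previous marathons exceeds -1.968 minutes per unit, holding the other predictors fixed.

t = 0.4655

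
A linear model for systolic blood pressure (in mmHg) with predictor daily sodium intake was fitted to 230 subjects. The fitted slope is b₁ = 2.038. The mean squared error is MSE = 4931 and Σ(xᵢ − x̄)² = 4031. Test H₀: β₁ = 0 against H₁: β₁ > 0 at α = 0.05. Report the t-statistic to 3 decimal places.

SE(b₁) = √(MSE/Sₓₓ) = √(4931/4031) = 1.10602.
t = 2.038 / 1.10602 = 1.843.
df = n − 2 = 228.
One-sided p ≈ 0.0333, which is < 0.05, so reject H₀.
There is evidence that the true slope on daily sodium intake is positive.

t = 1.843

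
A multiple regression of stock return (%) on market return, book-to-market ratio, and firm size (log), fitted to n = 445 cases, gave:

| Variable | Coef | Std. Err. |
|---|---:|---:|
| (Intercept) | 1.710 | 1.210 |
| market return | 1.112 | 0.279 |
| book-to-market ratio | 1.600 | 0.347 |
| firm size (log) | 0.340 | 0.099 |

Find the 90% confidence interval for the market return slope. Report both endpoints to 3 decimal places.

(0.652, 1.572)

Read off: b = 1.112, SE = 0.279 for market return.
df = n − k − 1 = 445 − 3 − 1 = 441.
t* = t_{0.05, 441} = 1.648316.
Margin = t* × SE = 1.648316 × 0.279 = 0.45988.
CI: 1.112 ± 0.45988 → (0.652, 1.572).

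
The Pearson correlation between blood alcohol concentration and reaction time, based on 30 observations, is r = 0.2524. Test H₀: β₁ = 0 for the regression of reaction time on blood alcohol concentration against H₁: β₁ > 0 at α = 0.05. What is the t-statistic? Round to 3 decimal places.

t = 1.380

t = r·√(n − 2)/√(1 − r²) = 0.2524·√28/√0.936294 = 1.380.
df = n − 2 = 28.
One-sided p ≈ 0.0892, which is ≥ 0.05, so fail to reject H₀.
The data do not give significant evidence of a linear association between blood alcohol concentration and reaction time.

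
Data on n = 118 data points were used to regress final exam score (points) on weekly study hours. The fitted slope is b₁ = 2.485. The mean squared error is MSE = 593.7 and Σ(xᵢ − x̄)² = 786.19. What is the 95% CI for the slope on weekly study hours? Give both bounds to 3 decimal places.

SE(b₁) = √(MSE/Sₓₓ) = √(593.7/786.19) = 0.869.
df = n − 2 = 116.
t* = t_{0.025, 116} = 1.980626.
Margin = t* × SE = 1.980626 × 0.869 = 1.72116.
CI: 2.485 ± 1.72116 → (0.764, 4.206).
With 95% confidence, each one-unit increase in weekly study hours is associated with a change of between 0.764 and 4.206 points in final exam score.

(0.764, 4.206)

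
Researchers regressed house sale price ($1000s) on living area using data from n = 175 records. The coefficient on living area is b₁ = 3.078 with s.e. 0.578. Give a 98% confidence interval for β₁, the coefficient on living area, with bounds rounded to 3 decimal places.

df = n − 2 = 175 − 2 = 173.
t* = t_{0.01, 173} = 2.348096.
Margin = t* × SE = 2.348096 × 0.578 = 1.35720.
CI: 3.078 ± 1.35720 → (1.721, 4.435).
With 98% confidence, each one-unit increase in living area is associated with a change of between 1.721 and 4.435 $1000s in house sale price.

(1.721, 4.435)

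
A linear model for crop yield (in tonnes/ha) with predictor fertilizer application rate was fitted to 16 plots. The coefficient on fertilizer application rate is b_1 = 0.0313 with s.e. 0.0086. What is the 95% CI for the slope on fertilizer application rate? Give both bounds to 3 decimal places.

df = n − 2 = 16 − 2 = 14.
t* = t_{0.025, 14} = 2.144787.
Margin = t* × SE = 2.144787 × 0.0086 = 0.01845.
CI: 0.0313 ± 0.01845 → (0.013, 0.050).
With 95% confidence, each one-unit increase in fertilizer application rate is associated with a change of between 0.013 and 0.050 tonnes/ha in crop yield.

(0.013, 0.050)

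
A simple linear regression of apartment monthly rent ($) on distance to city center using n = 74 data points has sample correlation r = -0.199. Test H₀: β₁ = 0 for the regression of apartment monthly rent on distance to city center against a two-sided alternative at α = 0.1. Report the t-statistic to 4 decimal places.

t = -1.7230

t = r·√(n − 2)/√(1 − r²) = -0.199·√72/√0.960399 = -1.7230.
df = n − 2 = 72.
Two-sided p ≈ 0.0892, which is < 0.1, so reject H₀.
There is evidence of a linear association between distance to city center and apartment monthly rent.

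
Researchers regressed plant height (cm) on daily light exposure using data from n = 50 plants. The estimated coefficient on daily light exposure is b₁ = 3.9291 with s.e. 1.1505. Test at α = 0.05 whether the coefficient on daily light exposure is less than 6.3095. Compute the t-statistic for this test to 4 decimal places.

H₀: β₁ = 6.3095 vs H₁: β₁ < 6.3095.
t = (b₁ − β₁⁰)/SE = (3.9291 − 6.3095) / 1.1505 = -2.0690.
df = n − 2 = 50 − 2 = 48.
One-sided p ≈ 0.0220, which is < 0.05, so reject H₀.
There is evidence that the true slope on daily light exposure is below 6.3095 cm per unit.

t = -2.0690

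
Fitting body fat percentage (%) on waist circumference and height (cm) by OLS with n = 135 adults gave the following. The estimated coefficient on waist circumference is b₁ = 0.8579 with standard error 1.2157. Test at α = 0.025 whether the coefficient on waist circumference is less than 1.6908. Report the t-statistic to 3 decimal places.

t = -0.685

H₀: β₁ = 1.6908 vs H₁: β₁ < 1.6908.
t = (b₁ − β₁⁰)/SE = (0.8579 − 1.6908) / 1.2157 = -0.685.
df = n − k − 1 = 135 − 2 − 1 = 132.
One-sided p ≈ 0.2472, which is ≥ 0.025, so fail to reject H₀.
The data do not give significant evidence that the true slope on waist circumference is below 1.6908 % per unit, holding the other predictors fixed.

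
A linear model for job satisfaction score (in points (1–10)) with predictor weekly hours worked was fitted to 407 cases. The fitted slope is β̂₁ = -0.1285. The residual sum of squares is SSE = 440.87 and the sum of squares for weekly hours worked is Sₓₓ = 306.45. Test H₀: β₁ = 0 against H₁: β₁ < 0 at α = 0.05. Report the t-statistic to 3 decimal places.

MSE = SSE/(n − 2) = 440.87/405 = 1.08857.
SE(β̂₁) = √(MSE/Sₓₓ) = √(1.08857/306.45) = 0.0596002.
t = -0.1285 / 0.0596002 = -2.156.
df = n − 2 = 405.
One-sided p ≈ 0.0158, which is < 0.05, so reject H₀.
There is evidence that the true slope on weekly hours worked is negative.

t = -2.156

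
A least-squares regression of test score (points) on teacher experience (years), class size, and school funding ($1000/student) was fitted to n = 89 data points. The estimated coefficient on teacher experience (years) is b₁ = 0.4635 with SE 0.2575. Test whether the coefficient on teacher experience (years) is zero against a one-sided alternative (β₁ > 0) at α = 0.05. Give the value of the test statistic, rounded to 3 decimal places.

t = 1.800

H₀: β₁ = 0 vs H₁: β₁ > 0.
t = (b₁ − β₁⁰)/SE = 0.4635 / 0.2575 = 1.800.
df = n − k − 1 = 89 − 3 − 1 = 85.
One-sided p ≈ 0.0377, which is < 0.05, so reject H₀.
There is evidence that the true slope on teacher experience (years) is positive, holding the other predictors fixed.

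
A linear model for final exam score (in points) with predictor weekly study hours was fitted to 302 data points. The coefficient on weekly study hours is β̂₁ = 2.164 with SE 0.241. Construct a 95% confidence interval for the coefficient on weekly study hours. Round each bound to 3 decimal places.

(1.690, 2.638)

df = n − 2 = 302 − 2 = 300.
t* = t_{0.025, 300} = 1.967903.
Margin = t* × SE = 1.967903 × 0.241 = 0.47426.
CI: 2.164 ± 0.47426 → (1.690, 2.638).
With 95% confidence, each one-unit increase in weekly study hours is associated with a change of between 1.690 and 2.638 points in final exam score.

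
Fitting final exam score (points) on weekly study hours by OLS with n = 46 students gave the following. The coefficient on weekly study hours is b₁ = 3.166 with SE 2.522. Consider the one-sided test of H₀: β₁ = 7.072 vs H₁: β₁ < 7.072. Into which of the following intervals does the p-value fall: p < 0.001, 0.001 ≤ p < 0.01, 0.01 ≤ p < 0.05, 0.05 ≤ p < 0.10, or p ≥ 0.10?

t = (3.166 − 7.072) / 2.522 = -1.549.
df = n − 2 = 46 − 2 = 44.
One-sided p = P(T_{44} < t) ≈ 0.0643.
So 0.05 ≤ p < 0.10.

0.05 ≤ p < 0.10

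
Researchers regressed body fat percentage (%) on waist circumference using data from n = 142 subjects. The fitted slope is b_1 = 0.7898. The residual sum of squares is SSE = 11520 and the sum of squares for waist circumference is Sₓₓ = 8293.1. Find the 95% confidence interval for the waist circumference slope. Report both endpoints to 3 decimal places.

MSE = SSE/(n − 2) = 11520/140 = 82.2857.
SE(b_1) = √(MSE/Sₓₓ) = √(82.2857/8293.1) = 0.0996102.
df = n − 2 = 140.
t* = t_{0.025, 140} = 1.977054.
Margin = t* × SE = 1.977054 × 0.0996102 = 0.19693.
CI: 0.7898 ± 0.19693 → (0.593, 0.987).
With 95% confidence, each one-unit increase in waist circumference is associated with a change of between 0.593 and 0.987 % in body fat percentage.

(0.593, 0.987)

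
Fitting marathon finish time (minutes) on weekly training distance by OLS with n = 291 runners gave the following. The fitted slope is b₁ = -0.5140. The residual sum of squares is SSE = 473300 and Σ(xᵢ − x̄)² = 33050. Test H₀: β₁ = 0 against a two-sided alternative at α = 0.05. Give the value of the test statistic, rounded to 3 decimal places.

t = -2.309

MSE = SSE/(n − 2) = 473300/289 = 1637.72.
SE(b₁) = √(MSE/Sₓₓ) = √(1637.72/33050) = 0.222604.
t = -0.5140 / 0.222604 = -2.309.
df = n − 2 = 289.
Two-sided p ≈ 0.0216, which is < 0.05, so reject H₀.
There is evidence that weekly training distance is associated with marathon finish time.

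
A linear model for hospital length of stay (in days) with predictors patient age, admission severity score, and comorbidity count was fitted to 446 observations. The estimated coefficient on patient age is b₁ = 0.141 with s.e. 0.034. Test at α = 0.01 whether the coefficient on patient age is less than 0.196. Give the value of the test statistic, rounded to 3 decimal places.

t = -1.618

H₀: β₁ = 0.196 vs H₁: β₁ < 0.196.
t = (b₁ − β₁⁰)/SE = (0.141 − 0.196) / 0.034 = -1.618.
df = n − k − 1 = 446 − 3 − 1 = 442.
One-sided p ≈ 0.0532, which is ≥ 0.01, so fail to reject H₀.
The data do not give significant evidence that the true slope on patient age is below 0.196 days per unit, holding the other predictors fixed.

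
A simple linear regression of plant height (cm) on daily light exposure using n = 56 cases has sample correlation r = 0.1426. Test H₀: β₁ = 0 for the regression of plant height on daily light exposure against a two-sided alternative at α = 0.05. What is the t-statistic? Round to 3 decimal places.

t = 1.059

t = r·√(n − 2)/√(1 − r²) = 0.1426·√54/√0.979665 = 1.059.
df = n − 2 = 54.
Two-sided p ≈ 0.2944, which is ≥ 0.05, so fail to reject H₀.
The data do not give significant evidence of a linear association between daily light exposure and plant height.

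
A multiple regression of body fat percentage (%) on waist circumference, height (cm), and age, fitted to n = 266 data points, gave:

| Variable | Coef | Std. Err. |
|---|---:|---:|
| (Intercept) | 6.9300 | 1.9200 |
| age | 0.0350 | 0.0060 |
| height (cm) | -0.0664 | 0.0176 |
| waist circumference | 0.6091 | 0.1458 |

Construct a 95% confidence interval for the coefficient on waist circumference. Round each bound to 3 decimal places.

Read off: b = 0.6091, SE = 0.1458 for waist circumference.
df = n − k − 1 = 266 − 3 − 1 = 262.
t* = t_{0.025, 262} = 1.96906.
Margin = t* × SE = 1.96906 × 0.1458 = 0.28709.
CI: 0.6091 ± 0.28709 → (0.322, 0.896).

(0.322, 0.896)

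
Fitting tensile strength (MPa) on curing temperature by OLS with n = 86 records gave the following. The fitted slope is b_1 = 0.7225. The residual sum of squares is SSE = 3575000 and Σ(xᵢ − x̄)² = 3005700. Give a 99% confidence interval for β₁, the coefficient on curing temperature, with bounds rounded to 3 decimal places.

MSE = SSE/(n − 2) = 3575000/84 = 42559.5.
SE(b_1) = √(MSE/Sₓₓ) = √(42559.5/3005700) = 0.118994.
df = n − 2 = 84.
t* = t_{0.005, 84} = 2.635632.
Margin = t* × SE = 2.635632 × 0.118994 = 0.31362.
CI: 0.7225 ± 0.31362 → (0.409, 1.036).
With 99% confidence, each one-unit increase in curing temperature is associated with a change of between 0.409 and 1.036 MPa in tensile strength.

(0.409, 1.036)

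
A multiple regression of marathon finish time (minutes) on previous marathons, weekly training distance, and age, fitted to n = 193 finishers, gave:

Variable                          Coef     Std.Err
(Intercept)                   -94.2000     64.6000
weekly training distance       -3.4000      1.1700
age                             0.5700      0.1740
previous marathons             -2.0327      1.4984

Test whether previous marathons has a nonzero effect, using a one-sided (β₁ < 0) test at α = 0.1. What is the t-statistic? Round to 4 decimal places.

Read off: b = -2.0327, SE = 1.4984 for previous marathons.
H₀: β₁ = 0 vs H₁: β₁ < 0.
t = -2.0327 / 1.4984 = -1.3566.
df = n − k − 1 = 193 − 3 − 1 = 189.
One-sided p ≈ 0.0883, which is < 0.1, so reject H₀.
There is evidence that the true slope on previous marathons is negative, holding the other predictors fixed.

t = -1.3566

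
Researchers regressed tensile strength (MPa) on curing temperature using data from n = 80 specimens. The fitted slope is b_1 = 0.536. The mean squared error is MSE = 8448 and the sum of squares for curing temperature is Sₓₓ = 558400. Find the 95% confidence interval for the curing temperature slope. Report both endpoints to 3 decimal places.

SE(b_1) = √(MSE/Sₓₓ) = √(8448/558400) = 0.123.
df = n − 2 = 78.
t* = t_{0.025, 78} = 1.990847.
Margin = t* × SE = 1.990847 × 0.123 = 0.24487.
CI: 0.536 ± 0.24487 → (0.291, 0.781).
With 95% confidence, each one-unit increase in curing temperature is associated with a change of between 0.291 and 0.781 MPa in tensile strength.

(0.291, 0.781)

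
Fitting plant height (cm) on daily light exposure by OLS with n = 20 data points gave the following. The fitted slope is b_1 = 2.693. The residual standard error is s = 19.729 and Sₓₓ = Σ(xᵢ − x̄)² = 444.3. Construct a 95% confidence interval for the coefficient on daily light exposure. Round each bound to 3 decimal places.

(0.727, 4.659)

SE(b_1) = s/√Sₓₓ = 19.729/√444.3 = 0.935981.
df = n − 2 = 18.
t* = t_{0.025, 18} = 2.100922.
Margin = t* × SE = 2.100922 × 0.935981 = 1.96642.
CI: 2.693 ± 1.96642 → (0.727, 4.659).
With 95% confidence, each one-unit increase in daily light exposure is associated with a change of between 0.727 and 4.659 cm in plant height.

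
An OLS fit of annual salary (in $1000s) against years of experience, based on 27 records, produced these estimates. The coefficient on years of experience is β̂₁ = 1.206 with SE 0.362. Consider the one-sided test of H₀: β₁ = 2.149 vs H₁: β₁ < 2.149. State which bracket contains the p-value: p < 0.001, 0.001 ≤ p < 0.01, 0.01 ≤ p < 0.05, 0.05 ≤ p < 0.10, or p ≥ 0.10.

t = (1.206 − 2.149) / 0.362 = -2.605.
df = n − 2 = 27 − 2 = 25.
One-sided p = P(T_{25} < t) ≈ 0.0076.
So 0.001 ≤ p < 0.01.

0.001 ≤ p < 0.01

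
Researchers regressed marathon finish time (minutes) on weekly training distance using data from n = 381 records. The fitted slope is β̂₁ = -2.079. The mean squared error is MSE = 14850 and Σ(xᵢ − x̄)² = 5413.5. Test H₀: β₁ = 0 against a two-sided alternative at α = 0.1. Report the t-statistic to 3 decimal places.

SE(β̂₁) = √(MSE/Sₓₓ) = √(14850/5413.5) = 1.65624.
t = -2.079 / 1.65624 = -1.255.
df = n − 2 = 379.
Two-sided p ≈ 0.2102, which is ≥ 0.1, so fail to reject H₀.
The data do not give significant evidence of an association between weekly training distance and marathon finish time.

t = -1.255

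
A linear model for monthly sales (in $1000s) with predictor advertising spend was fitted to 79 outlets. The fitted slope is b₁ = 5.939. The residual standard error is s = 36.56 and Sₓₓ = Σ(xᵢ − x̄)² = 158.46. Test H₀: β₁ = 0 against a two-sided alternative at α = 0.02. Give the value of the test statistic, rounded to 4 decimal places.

SE(b₁) = s/√Sₓₓ = 36.56/√158.46 = 2.90433.
t = 5.939 / 2.90433 = 2.0449.
df = n − 2 = 77.
Two-sided p ≈ 0.0443, which is ≥ 0.02, so fail to reject H₀.
The data do not give significant evidence of an association between advertising spend and monthly sales.

t = 2.0449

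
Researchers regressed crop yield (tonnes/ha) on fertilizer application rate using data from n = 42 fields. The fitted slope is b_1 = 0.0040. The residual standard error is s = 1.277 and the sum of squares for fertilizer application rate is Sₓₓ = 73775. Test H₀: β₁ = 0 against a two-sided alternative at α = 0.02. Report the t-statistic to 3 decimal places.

t = 0.851

SE(b_1) = s/√Sₓₓ = 1.277/√73775 = 0.0047015.
t = 0.0040 / 0.0047015 = 0.851.
df = n − 2 = 40.
Two-sided p ≈ 0.3999, which is ≥ 0.02, so fail to reject H₀.
The data do not give significant evidence of an association between fertilizer application rate and crop yield.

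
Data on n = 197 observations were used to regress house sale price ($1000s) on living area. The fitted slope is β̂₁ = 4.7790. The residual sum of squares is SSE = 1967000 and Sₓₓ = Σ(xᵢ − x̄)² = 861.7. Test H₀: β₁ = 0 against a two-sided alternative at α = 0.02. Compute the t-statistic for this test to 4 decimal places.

MSE = SSE/(n − 2) = 1967000/195 = 10087.2.
SE(β̂₁) = √(MSE/Sₓₓ) = √(10087.2/861.7) = 3.42142.
t = 4.7790 / 3.42142 = 1.3968.
df = n − 2 = 195.
Two-sided p ≈ 0.1641, which is ≥ 0.02, so fail to reject H₀.
The data do not give significant evidence of an association between living area and house sale price.

t = 1.3968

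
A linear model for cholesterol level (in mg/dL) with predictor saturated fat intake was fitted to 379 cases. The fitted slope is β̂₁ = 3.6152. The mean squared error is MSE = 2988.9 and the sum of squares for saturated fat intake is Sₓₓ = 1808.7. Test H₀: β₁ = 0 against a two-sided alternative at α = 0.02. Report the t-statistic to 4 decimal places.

t = 2.8123

SE(β̂₁) = √(MSE/Sₓₓ) = √(2988.9/1808.7) = 1.2855.
t = 3.6152 / 1.2855 = 2.8123.
df = n − 2 = 377.
Two-sided p ≈ 0.0052, which is < 0.02, so reject H₀.
There is evidence that saturated fat intake is associated with cholesterol level.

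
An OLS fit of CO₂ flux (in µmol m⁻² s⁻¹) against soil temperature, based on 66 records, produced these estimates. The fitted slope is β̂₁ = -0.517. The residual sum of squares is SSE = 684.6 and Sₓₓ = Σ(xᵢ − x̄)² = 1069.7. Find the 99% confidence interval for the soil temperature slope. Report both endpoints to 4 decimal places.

(-0.7825, -0.2515)

MSE = SSE/(n − 2) = 684.6/64 = 10.6969.
SE(β̂₁) = √(MSE/Sₓₓ) = √(10.6969/1069.7) = 0.0999994.
df = n − 2 = 64.
t* = t_{0.005, 64} = 2.654854.
Margin = t* × SE = 2.654854 × 0.0999994 = 0.265484.
CI: -0.517 ± 0.265484 → (-0.7825, -0.2515).
With 99% confidence, each one-unit increase in soil temperature is associated with a change of between -0.7825 and -0.2515 µmol m⁻² s⁻¹ in CO₂ flux.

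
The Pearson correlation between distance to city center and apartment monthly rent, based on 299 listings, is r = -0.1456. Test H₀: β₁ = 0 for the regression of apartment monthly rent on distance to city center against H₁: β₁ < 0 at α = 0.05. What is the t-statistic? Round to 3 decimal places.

t = r·√(n − 2)/√(1 − r²) = -0.1456·√297/√0.978801 = -2.536.
df = n − 2 = 297.
One-sided p ≈ 0.0059, which is < 0.05, so reject H₀.
There is evidence of a linear association between distance to city center and apartment monthly rent.

t = -2.536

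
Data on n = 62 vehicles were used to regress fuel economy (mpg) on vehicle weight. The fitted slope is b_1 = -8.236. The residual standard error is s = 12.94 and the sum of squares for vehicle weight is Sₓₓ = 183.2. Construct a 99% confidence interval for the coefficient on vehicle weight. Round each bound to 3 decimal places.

(-10.779, -5.693)

SE(b_1) = s/√Sₓₓ = 12.94/√183.2 = 0.95603.
df = n − 2 = 60.
t* = t_{0.005, 60} = 2.660283.
Margin = t* × SE = 2.660283 × 0.95603 = 2.54331.
CI: -8.236 ± 2.54331 → (-10.779, -5.693).
With 99% confidence, each one-unit increase in vehicle weight is associated with a change of between -10.779 and -5.693 mpg in fuel economy.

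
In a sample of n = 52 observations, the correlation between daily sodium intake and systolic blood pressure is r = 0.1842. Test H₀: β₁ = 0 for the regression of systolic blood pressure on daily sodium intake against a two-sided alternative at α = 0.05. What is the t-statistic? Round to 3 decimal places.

t = r·√(n − 2)/√(1 − r²) = 0.1842·√50/√0.96607 = 1.325.
df = n − 2 = 50.
Two-sided p ≈ 0.1911, which is ≥ 0.05, so fail to reject H₀.
The data do not give significant evidence of a linear association between daily sodium intake and systolic blood pressure.

t = 1.325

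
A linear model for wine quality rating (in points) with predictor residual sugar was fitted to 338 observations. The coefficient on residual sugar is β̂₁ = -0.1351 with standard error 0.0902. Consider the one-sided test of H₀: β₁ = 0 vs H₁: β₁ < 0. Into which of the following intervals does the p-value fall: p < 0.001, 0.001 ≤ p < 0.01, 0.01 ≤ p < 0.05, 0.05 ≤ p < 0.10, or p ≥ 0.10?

t = -0.1351 / 0.0902 = -1.498.
df = n − 2 = 338 − 2 = 336.
One-sided p = P(T_{336} < t) ≈ 0.0676.
So 0.05 ≤ p < 0.10.

0.05 ≤ p < 0.10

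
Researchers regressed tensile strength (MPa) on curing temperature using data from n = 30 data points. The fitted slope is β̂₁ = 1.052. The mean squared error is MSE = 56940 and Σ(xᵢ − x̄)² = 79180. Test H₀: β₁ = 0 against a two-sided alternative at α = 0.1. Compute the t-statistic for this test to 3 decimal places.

SE(β̂₁) = √(MSE/Sₓₓ) = √(56940/79180) = 0.84801.
t = 1.052 / 0.84801 = 1.241.
df = n − 2 = 28.
Two-sided p ≈ 0.2251, which is ≥ 0.1, so fail to reject H₀.
The data do not give significant evidence of an association between curing temperature and tensile strength.

t = 1.241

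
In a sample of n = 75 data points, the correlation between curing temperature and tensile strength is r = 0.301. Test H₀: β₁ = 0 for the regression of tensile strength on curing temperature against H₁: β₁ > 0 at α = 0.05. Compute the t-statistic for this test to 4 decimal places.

t = 2.6968

t = r·√(n − 2)/√(1 − r²) = 0.301·√73/√0.909399 = 2.6968.
df = n − 2 = 73.
One-sided p ≈ 0.0043, which is < 0.05, so reject H₀.
There is evidence of a linear association between curing temperature and tensile strength.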